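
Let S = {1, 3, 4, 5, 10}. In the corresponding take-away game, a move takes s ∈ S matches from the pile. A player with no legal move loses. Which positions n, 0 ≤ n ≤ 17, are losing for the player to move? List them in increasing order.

G(0) = 0
G(1) = mex{0} = 1
G(2) = mex{1} = 0
G(3) = mex{0,0} = 1
G(4) = mex{1,1,0} = 2
G(5) = mex{2,0,1,0} = 3
G(6) = mex{3,1,0,1} = 2
G(7) = mex{2,2,1,0} = 3
G(8) = mex{3,3,2,1} = 0
G(9) = mex{0,2,3,2} = 1
G(10) = mex{1,3,2,3,0} = 4
G(11) = mex{4,0,3,2,1} = 5
G(12) = mex{5,1,0,3,0} = 2
G(13) = mex{2,4,1,0,1} = 3
G(14) = mex{3,5,4,1,2} = 0
G(15) = mex{0,2,5,4,3} = 1
G(16) = mex{1,3,2,5,2} = 0
G(17) = mex{0,0,3,2,3} = 1
P-positions are exactly the n with G(n) = 0.

0, 2, 8, 14, 16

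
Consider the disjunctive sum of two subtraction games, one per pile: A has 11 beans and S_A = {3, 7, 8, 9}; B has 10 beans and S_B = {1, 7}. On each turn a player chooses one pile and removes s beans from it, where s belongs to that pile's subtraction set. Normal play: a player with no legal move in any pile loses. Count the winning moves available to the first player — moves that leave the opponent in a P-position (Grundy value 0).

Pile A, S = {3, 7, 8, 9}:
n :  0  1  2  3  4  5  6  7  8  9 10 11
G :  0  0  0  1  1  1  0  2  2  1  3  3
G_A(11) = 3.
Pile B, S = {1, 7}:
G(0) = 0
G(1) = mex{0} = 1
G(2) = mex{1} = 0
G(3) = mex{0} = 1
G(4) = mex{1} = 0
G(5) = mex{0} = 1
G(6) = mex{1} = 0
G(7) = mex{0,0} = 1
G(8) = mex{1,1} = 0
G(9) = mex{0,0} = 1
G(10) = mex{1,1} = 0
G_B(10) = 0.
Combined Grundy value = 3 ⊕ 0 = 3.
A winning move leaves total XOR = 0, i.e. changes one component's Grundy value g to g ⊕ X where X is the current total.
Pile A: need g' = 3⊕3 = 0. Options: 11−3→G=2, 11−7→G=1, 11−8→G=1, 11−9→G=0. Hits: 1.
Pile B: need g' = 0⊕3 = 3. Options: 10−1→G=1, 10−7→G=1. Hits: 0.

1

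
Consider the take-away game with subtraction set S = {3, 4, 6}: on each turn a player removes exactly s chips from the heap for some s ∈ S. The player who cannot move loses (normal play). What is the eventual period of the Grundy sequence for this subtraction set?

9

G(0) = 0
G(1) = mex{} = 0
G(2) = mex{} = 0
G(3) = mex{0} = 1
G(4) = mex{0,0} = 1
G(5) = mex{0,0} = 1
G(6) = mex{1,0,0} = 2
G(7) = mex{1,1,0} = 2
G(8) = mex{1,1,0} = 2
G(9) = mex{2,1,1} = 0
G(10) = mex{2,2,1} = 0
G(11) = mex{2,2,1} = 0
G(12) = mex{0,2,2} = 1
G(13) = mex{0,0,2} = 1
G(14) = mex{0,0,2} = 1
G(15) = mex{1,0,0} = 2
G(16) = mex{1,1,0} = 2
G(17) = mex{1,1,0} = 2
G(18) = mex{2,1,1} = 0
G(19) = mex{2,2,1} = 0
G(n+9) = G(n) holds for n = 0,…,5 (a full window of length max(S) = 6), so the sequence is purely periodic with period 9.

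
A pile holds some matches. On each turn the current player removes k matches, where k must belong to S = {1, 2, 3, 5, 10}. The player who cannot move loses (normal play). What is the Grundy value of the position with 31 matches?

G(0) = 0
G(1) = mex{0} = 1
G(2) = mex{1,0} = 2
G(3) = mex{2,1,0} = 3
G(4) = mex{3,2,1} = 0
G(5) = mex{0,3,2,0} = 1
G(6) = mex{1,0,3,1} = 2
G(7) = mex{2,1,0,2} = 3
G(8) = mex{3,2,1,3} = 0
G(9) = mex{0,3,2,0} = 1
G(10) = mex{1,0,3,1,0} = 2
G(11) = mex{2,1,0,2,1} = 3
G(12) = mex{3,2,1,3,2} = 0
G(13) = mex{0,3,2,0,3} = 1
G(14) = mex{1,0,3,1,0} = 2
G(15) = mex{2,1,0,2,1} = 3
G(16) = mex{3,2,1,3,2} = 0
G(17) = mex{0,3,2,0,3} = 1
G(18) = mex{1,0,3,1,0} = 2
G(19) = mex{2,1,0,2,1} = 3
G(20) = mex{3,2,1,3,2} = 0
G(21) = mex{0,3,2,0,3} = 1
G(22) = mex{1,0,3,1,0} = 2
G(23) = mex{2,1,0,2,1} = 3
G(24) = mex{3,2,1,3,2} = 0
G(25) = mex{0,3,2,0,3} = 1
G(26) = mex{1,0,3,1,0} = 2
G(27) = mex{2,1,0,2,1} = 3
G(28) = mex{3,2,1,3,2} = 0
G(29) = mex{0,3,2,0,3} = 1
G(30) = mex{1,0,3,1,0} = 2
G(31) = mex{2,1,0,2,1} = 3

3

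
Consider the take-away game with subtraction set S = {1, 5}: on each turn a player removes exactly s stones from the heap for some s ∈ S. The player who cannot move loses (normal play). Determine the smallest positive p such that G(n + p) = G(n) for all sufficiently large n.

n :  0  1  2  3  4  5  6  7  8  9 10 11 12 13 14
G :  0  1  0  1  0  1  0  1  0  1  0  1  0  1  0
G(n+2) = G(n) holds for n = 0,…,4 (a full window of length max(S) = 5), so the sequence is purely periodic with period 2.

2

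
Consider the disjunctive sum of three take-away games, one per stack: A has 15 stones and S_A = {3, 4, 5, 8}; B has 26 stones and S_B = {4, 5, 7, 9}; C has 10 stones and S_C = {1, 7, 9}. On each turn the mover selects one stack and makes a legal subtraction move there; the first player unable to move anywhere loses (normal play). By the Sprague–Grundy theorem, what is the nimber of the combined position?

Stack A, S = {3, 4, 5, 8}:
G(0) = 0
G(1) = mex{} = 0
G(2) = mex{} = 0
G(3) = mex{0} = 1
G(4) = mex{0,0} = 1
G(5) = mex{0,0,0} = 1
G(6) = mex{1,0,0} = 2
G(7) = mex{1,1,0} = 2
G(8) = mex{1,1,1,0} = 2
G(9) = mex{2,1,1,0} = 3
G(10) = mex{2,2,1,0} = 3
G(11) = mex{2,2,2,1} = 0
G(12) = mex{3,2,2,1} = 0
G(13) = mex{3,3,2,1} = 0
G(14) = mex{0,3,3,2} = 1
G(15) = mex{0,0,3,2} = 1
G_A(15) = 1.
Stack B, S = {4, 5, 7, 9}:
n :  0  1  2  3  4  5  6  7  8  9 10 11 12 13 14 15 16 17 18 19 20 21 22 23 24 25 26
G :  0  0  0  0  1  1  1  1  2  2  2  2  3  0  0  0  0  1  1  1  1  2  2  2  2  3  0
G_B(26) = 0.
Stack C, S = {1, 7, 9}:
G(0) = 0
G(1) = mex{0} = 1
G(2) = mex{1} = 0
G(3) = mex{0} = 1
G(4) = mex{1} = 0
G(5) = mex{0} = 1
G(6) = mex{1} = 0
G(7) = mex{0,0} = 1
G(8) = mex{1,1} = 0
G(9) = mex{0,0,0} = 1
G(10) = mex{1,1,1} = 0
G_C(10) = 0.
Combined Grundy value = 1 ⊕ 0 ⊕ 0 = 1.

1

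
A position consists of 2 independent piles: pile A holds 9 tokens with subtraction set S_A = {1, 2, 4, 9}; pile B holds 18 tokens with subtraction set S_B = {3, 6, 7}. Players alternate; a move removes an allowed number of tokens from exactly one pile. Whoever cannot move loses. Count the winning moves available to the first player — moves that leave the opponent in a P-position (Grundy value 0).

2

Pile A, S = {1, 2, 4, 9}:
n : 0 1 2 3 4 5 6 7 8 9
G : 0 1 2 0 1 2 0 1 2 3
G_A(9) = 3.
Pile B, S = {3, 6, 7}:
G(0) = 0
G(1) = mex{} = 0
G(2) = mex{} = 0
G(3) = mex{0} = 1
G(4) = mex{0} = 1
G(5) = mex{0} = 1
G(6) = mex{1,0} = 2
G(7) = mex{1,0,0} = 2
G(8) = mex{1,0,0} = 2
G(9) = mex{2,1,0} = 3
G(10) = mex{2,1,1} = 0
G(11) = mex{2,1,1} = 0
G(12) = mex{3,2,1} = 0
G(13) = mex{0,2,2} = 1
G(14) = mex{0,2,2} = 1
G(15) = mex{0,3,2} = 1
G(16) = mex{1,0,3} = 2
G(17) = mex{1,0,0} = 2
G(18) = mex{1,0,0} = 2
G_B(18) = 2.
Combined Grundy value = 3 ⊕ 2 = 1.
A winning move leaves total XOR = 0, i.e. changes one component's Grundy value g to g ⊕ X where X is the current total.
Pile A: need g' = 3⊕1 = 2. Options: 9−1→G=2, 9−2→G=1, 9−4→G=2, 9−9→G=0. Hits: 2.
Pile B: need g' = 2⊕1 = 3. Options: 18−3→G=1, 18−6→G=0, 18−7→G=0. Hits: 0.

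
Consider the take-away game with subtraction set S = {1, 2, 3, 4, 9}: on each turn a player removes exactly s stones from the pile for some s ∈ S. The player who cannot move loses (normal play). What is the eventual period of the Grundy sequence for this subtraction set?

n :  0  1  2  3  4  5  6  7  8  9 10 11 12 13 14 15
G :  0  1  2  3  4  0  1  2  3  4  0  1  2  3  4  0
G(n+5) = G(n) holds for n = 0,…,8 (a full window of length max(S) = 9), so the sequence is purely periodic with period 5.

5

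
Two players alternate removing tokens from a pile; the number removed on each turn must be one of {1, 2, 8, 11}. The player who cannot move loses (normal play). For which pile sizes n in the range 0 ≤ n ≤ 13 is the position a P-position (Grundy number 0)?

G(0) = 0
G(1) = mex{0} = 1
G(2) = mex{1,0} = 2
G(3) = mex{2,1} = 0
G(4) = mex{0,2} = 1
G(5) = mex{1,0} = 2
G(6) = mex{2,1} = 0
G(7) = mex{0,2} = 1
G(8) = mex{1,0,0} = 2
G(9) = mex{2,1,1} = 0
G(10) = mex{0,2,2} = 1
G(11) = mex{1,0,0,0} = 2
G(12) = mex{2,1,1,1} = 0
G(13) = mex{0,2,2,2} = 1
P-positions are exactly the n with G(n) = 0.

0, 3, 6, 9, 12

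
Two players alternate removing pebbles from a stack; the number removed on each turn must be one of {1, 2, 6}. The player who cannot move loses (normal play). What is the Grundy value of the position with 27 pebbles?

G(0) = 0
G(1) = mex{0} = 1
G(2) = mex{1,0} = 2
G(3) = mex{2,1} = 0
G(4) = mex{0,2} = 1
G(5) = mex{1,0} = 2
G(6) = mex{2,1,0} = 3
G(7) = mex{3,2,1} = 0
G(8) = mex{0,3,2} = 1
G(9) = mex{1,0,0} = 2
G(10) = mex{2,1,1} = 0
G(11) = mex{0,2,2} = 1
G(12) = mex{1,0,3} = 2
G(13) = mex{2,1,0} = 3
G(14) = mex{3,2,1} = 0
G(15) = mex{0,3,2} = 1
G(16) = mex{1,0,0} = 2
G(17) = mex{2,1,1} = 0
G(18) = mex{0,2,2} = 1
G(19) = mex{1,0,3} = 2
G(20) = mex{2,1,0} = 3
G(21) = mex{3,2,1} = 0
G(22) = mex{0,3,2} = 1
G(23) = mex{1,0,0} = 2
G(24) = mex{2,1,1} = 0
G(25) = mex{0,2,2} = 1
G(26) = mex{1,0,3} = 2
G(27) = mex{2,1,0} = 3

3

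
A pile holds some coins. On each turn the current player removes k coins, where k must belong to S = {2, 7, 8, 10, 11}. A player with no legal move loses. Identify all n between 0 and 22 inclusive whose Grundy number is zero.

0, 1, 4, 5, 17, 18, 21, 22

G(0) = 0
G(1) = mex{} = 0
G(2) = mex{0} = 1
G(3) = mex{0} = 1
G(4) = mex{1} = 0
G(5) = mex{1} = 0
G(6) = mex{0} = 1
G(7) = mex{0,0} = 1
G(8) = mex{1,0,0} = 2
G(9) = mex{1,1,0} = 2
G(10) = mex{2,1,1,0} = 3
G(11) = mex{2,0,1,0,0} = 3
G(12) = mex{3,0,0,1,0} = 2
G(13) = mex{3,1,0,1,1} = 2
G(14) = mex{2,1,1,0,1} = 3
G(15) = mex{2,2,1,0,0} = 3
G(16) = mex{3,2,2,1,0} = 4
G(17) = mex{3,3,2,1,1} = 0
G(18) = mex{4,3,3,2,1} = 0
G(19) = mex{0,2,3,2,2} = 1
G(20) = mex{0,2,2,3,2} = 1
G(21) = mex{1,3,2,3,3} = 0
G(22) = mex{1,3,3,2,3} = 0
P-positions are exactly the n with G(n) = 0.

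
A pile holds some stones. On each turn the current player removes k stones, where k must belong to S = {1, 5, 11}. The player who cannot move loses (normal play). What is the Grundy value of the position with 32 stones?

0

n :  0  1  2  3  4  5  6  7  8  9 10 11 12 13 14 15 16 17 18 19 20 21 22 23 24 25 26 27 28 29 30 31 32
G :  0  1  0  1  0  1  0  1  0  1  0  1  0  1  0  1  0  1  0  1  0  1  0  1  0  1  0  1  0  1  0  1  0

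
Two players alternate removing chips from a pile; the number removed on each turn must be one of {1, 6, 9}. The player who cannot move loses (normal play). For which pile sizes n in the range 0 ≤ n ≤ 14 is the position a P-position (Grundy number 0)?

0, 2, 4, 7, 12, 14

G(0) = 0
G(1) = mex{0} = 1
G(2) = mex{1} = 0
G(3) = mex{0} = 1
G(4) = mex{1} = 0
G(5) = mex{0} = 1
G(6) = mex{1,0} = 2
G(7) = mex{2,1} = 0
G(8) = mex{0,0} = 1
G(9) = mex{1,1,0} = 2
G(10) = mex{2,0,1} = 3
G(11) = mex{3,1,0} = 2
G(12) = mex{2,2,1} = 0
G(13) = mex{0,0,0} = 1
G(14) = mex{1,1,1} = 0
P-positions are exactly the n with G(n) = 0.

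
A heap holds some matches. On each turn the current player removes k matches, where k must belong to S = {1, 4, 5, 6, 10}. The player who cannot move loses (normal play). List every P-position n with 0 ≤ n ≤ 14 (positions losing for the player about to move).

G(0) = 0
G(1) = mex{0} = 1
G(2) = mex{1} = 0
G(3) = mex{0} = 1
G(4) = mex{1,0} = 2
G(5) = mex{2,1,0} = 3
G(6) = mex{3,0,1,0} = 2
G(7) = mex{2,1,0,1} = 3
G(8) = mex{3,2,1,0} = 4
G(9) = mex{4,3,2,1} = 0
G(10) = mex{0,2,3,2,0} = 1
G(11) = mex{1,3,2,3,1} = 0
G(12) = mex{0,4,3,2,0} = 1
G(13) = mex{1,0,4,3,1} = 2
G(14) = mex{2,1,0,4,2} = 3
P-positions are exactly the n with G(n) = 0.

0, 2, 9, 11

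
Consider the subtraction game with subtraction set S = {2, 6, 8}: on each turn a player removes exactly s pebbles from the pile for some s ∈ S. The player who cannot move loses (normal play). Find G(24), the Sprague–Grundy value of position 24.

3

n :  0  1  2  3  4  5  6  7  8  9 10 11 12 13 14 15 16 17 18 19 20 21 22 23 24
G :  0  0  1  1  0  0  1  1  2  2  3  3  2  2  0  0  1  1  0  0  1  1  2  2  3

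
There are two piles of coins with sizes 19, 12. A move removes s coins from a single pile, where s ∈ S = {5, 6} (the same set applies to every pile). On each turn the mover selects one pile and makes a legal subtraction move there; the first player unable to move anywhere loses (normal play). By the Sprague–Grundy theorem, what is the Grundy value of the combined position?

1

All piles use S = {5, 6}:
n :  0  1  2  3  4  5  6  7  8  9 10 11 12 13 14 15 16 17 18 19
G :  0  0  0  0  0  1  1  1  1  1  2  0  0  0  0  0  1  1  1  1
Pile A: G(19) = 1.
Pile B: G(12) = 0.
Combined Grundy value = 1 ⊕ 0 = 1.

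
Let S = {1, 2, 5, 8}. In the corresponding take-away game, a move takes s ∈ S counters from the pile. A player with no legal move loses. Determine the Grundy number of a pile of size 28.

G(0) = 0
G(1) = mex{0} = 1
G(2) = mex{1,0} = 2
G(3) = mex{2,1} = 0
G(4) = mex{0,2} = 1
G(5) = mex{1,0,0} = 2
G(6) = mex{2,1,1} = 0
G(7) = mex{0,2,2} = 1
G(8) = mex{1,0,0,0} = 2
G(9) = mex{2,1,1,1} = 0
G(10) = mex{0,2,2,2} = 1
G(11) = mex{1,0,0,0} = 2
G(12) = mex{2,1,1,1} = 0
G(13) = mex{0,2,2,2} = 1
G(14) = mex{1,0,0,0} = 2
G(15) = mex{2,1,1,1} = 0
G(16) = mex{0,2,2,2} = 1
G(17) = mex{1,0,0,0} = 2
G(18) = mex{2,1,1,1} = 0
G(19) = mex{0,2,2,2} = 1
G(20) = mex{1,0,0,0} = 2
G(21) = mex{2,1,1,1} = 0
G(22) = mex{0,2,2,2} = 1
G(23) = mex{1,0,0,0} = 2
G(24) = mex{2,1,1,1} = 0
G(25) = mex{0,2,2,2} = 1
G(26) = mex{1,0,0,0} = 2
G(27) = mex{2,1,1,1} = 0
G(28) = mex{0,2,2,2} = 1

1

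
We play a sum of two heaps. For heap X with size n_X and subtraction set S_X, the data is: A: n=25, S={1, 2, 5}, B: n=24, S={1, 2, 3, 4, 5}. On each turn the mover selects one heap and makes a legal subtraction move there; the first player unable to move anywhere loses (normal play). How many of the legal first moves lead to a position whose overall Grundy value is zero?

Heap A, S = {1, 2, 5}:
G(0) = 0
G(1) = mex{0} = 1
G(2) = mex{1,0} = 2
G(3) = mex{2,1} = 0
G(4) = mex{0,2} = 1
G(5) = mex{1,0,0} = 2
G(6) = mex{2,1,1} = 0
G(7) = mex{0,2,2} = 1
G(8) = mex{1,0,0} = 2
G(9) = mex{2,1,1} = 0
G(10) = mex{0,2,2} = 1
G(11) = mex{1,0,0} = 2
G(12) = mex{2,1,1} = 0
G(13) = mex{0,2,2} = 1
G(14) = mex{1,0,0} = 2
G(15) = mex{2,1,1} = 0
G(16) = mex{0,2,2} = 1
G(17) = mex{1,0,0} = 2
G(18) = mex{2,1,1} = 0
G(19) = mex{0,2,2} = 1
G(20) = mex{1,0,0} = 2
G(21) = mex{2,1,1} = 0
G(22) = mex{0,2,2} = 1
G(23) = mex{1,0,0} = 2
G(24) = mex{2,1,1} = 0
G(25) = mex{0,2,2} = 1
G_A(25) = 1.
Heap B, S = {1, 2, 3, 4, 5}:
G(0) = 0
G(1) = mex{0} = 1
G(2) = mex{1,0} = 2
G(3) = mex{2,1,0} = 3
G(4) = mex{3,2,1,0} = 4
G(5) = mex{4,3,2,1,0} = 5
G(6) = mex{5,4,3,2,1} = 0
G(7) = mex{0,5,4,3,2} = 1
G(8) = mex{1,0,5,4,3} = 2
G(9) = mex{2,1,0,5,4} = 3
G(10) = mex{3,2,1,0,5} = 4
G(11) = mex{4,3,2,1,0} = 5
G(12) = mex{5,4,3,2,1} = 0
G(13) = mex{0,5,4,3,2} = 1
G(14) = mex{1,0,5,4,3} = 2
G(15) = mex{2,1,0,5,4} = 3
G(16) = mex{3,2,1,0,5} = 4
G(17) = mex{4,3,2,1,0} = 5
G(18) = mex{5,4,3,2,1} = 0
G(19) = mex{0,5,4,3,2} = 1
G(20) = mex{1,0,5,4,3} = 2
G(21) = mex{2,1,0,5,4} = 3
G(22) = mex{3,2,1,0,5} = 4
G(23) = mex{4,3,2,1,0} = 5
G(24) = mex{5,4,3,2,1} = 0
G_B(24) = 0.
Combined Grundy value = 1 ⊕ 0 = 1.
A winning move leaves total XOR = 0, i.e. changes one component's Grundy value g to g ⊕ X where X is the current total.
Heap A: need g' = 1⊕1 = 0. Options: 25−1→G=0, 25−2→G=2, 25−5→G=2. Hits: 1.
Heap B: need g' = 0⊕1 = 1. Options: 24−1→G=5, 24−2→G=4, 24−3→G=3, 24−4→G=2, 24−5→G=1. Hits: 1.

2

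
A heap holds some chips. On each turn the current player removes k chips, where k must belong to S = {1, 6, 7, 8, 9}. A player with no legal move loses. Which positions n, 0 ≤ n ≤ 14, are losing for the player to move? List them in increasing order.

0, 2, 4, 14

G(0) = 0
G(1) = mex{0} = 1
G(2) = mex{1} = 0
G(3) = mex{0} = 1
G(4) = mex{1} = 0
G(5) = mex{0} = 1
G(6) = mex{1,0} = 2
G(7) = mex{2,1,0} = 3
G(8) = mex{3,0,1,0} = 2
G(9) = mex{2,1,0,1,0} = 3
G(10) = mex{3,0,1,0,1} = 2
G(11) = mex{2,1,0,1,0} = 3
G(12) = mex{3,2,1,0,1} = 4
G(13) = mex{4,3,2,1,0} = 5
G(14) = mex{5,2,3,2,1} = 0
P-positions are exactly the n with G(n) = 0.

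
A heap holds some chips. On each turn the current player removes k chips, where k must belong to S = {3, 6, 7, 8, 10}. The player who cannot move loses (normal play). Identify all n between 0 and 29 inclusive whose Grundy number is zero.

n :  0  1  2  3  4  5  6  7  8  9 10 11 12 13 14 15 16 17 18 19 20 21 22 23 24 25 26 27 28 29
G :  0  0  0  1  1  1  2  2  2  3  3  3  4  0  0  0  1  1  1  2  2  2  3  3  3  4  0  0  0  1
P-positions are exactly the n with G(n) = 0.

0, 1, 2, 13, 14, 15, 26, 27, 28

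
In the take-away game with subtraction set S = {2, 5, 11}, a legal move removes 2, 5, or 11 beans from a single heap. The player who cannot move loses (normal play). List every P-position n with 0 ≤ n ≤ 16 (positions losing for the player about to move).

G(0) = 0
G(1) = mex{} = 0
G(2) = mex{0} = 1
G(3) = mex{0} = 1
G(4) = mex{1} = 0
G(5) = mex{1,0} = 2
G(6) = mex{0,0} = 1
G(7) = mex{2,1} = 0
G(8) = mex{1,1} = 0
G(9) = mex{0,0} = 1
G(10) = mex{0,2} = 1
G(11) = mex{1,1,0} = 2
G(12) = mex{1,0,0} = 2
G(13) = mex{2,0,1} = 3
G(14) = mex{2,1,1} = 0
G(15) = mex{3,1,0} = 2
G(16) = mex{0,2,2} = 1
P-positions are exactly the n with G(n) = 0.

0, 1, 4, 7, 8, 14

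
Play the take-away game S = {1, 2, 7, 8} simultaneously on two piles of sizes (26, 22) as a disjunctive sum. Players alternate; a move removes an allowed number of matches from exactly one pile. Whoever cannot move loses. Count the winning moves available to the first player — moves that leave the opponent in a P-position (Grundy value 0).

All piles use S = {1, 2, 7, 8}:
n :  0  1  2  3  4  5  6  7  8  9 10 11 12 13 14 15 16 17 18 19 20 21 22 23 24 25 26
G :  0  1  2  0  1  2  0  1  2  0  1  2  0  1  2  0  1  2  0  1  2  0  1  2  0  1  2
Pile A: G(26) = 2.
Pile B: G(22) = 1.
Combined Grundy value = 2 ⊕ 1 = 3.
A winning move leaves total XOR = 0, i.e. changes one component's Grundy value g to g ⊕ X where X is the current total.
Pile A: need g' = 2⊕3 = 1. Options: 26−1→G=1, 26−2→G=0, 26−7→G=1, 26−8→G=0. Hits: 2.
Pile B: need g' = 1⊕3 = 2. Options: 22−1→G=0, 22−2→G=2, 22−7→G=0, 22−8→G=2. Hits: 2.

4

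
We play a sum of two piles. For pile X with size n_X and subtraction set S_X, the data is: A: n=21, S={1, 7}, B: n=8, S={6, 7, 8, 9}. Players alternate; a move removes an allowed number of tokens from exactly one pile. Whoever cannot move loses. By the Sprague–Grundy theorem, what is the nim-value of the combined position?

Pile A, S = {1, 7}:
G(0) = 0
G(1) = mex{0} = 1
G(2) = mex{1} = 0
G(3) = mex{0} = 1
G(4) = mex{1} = 0
G(5) = mex{0} = 1
G(6) = mex{1} = 0
G(7) = mex{0,0} = 1
G(8) = mex{1,1} = 0
G(9) = mex{0,0} = 1
G(10) = mex{1,1} = 0
G(11) = mex{0,0} = 1
G(12) = mex{1,1} = 0
G(13) = mex{0,0} = 1
G(14) = mex{1,1} = 0
G(15) = mex{0,0} = 1
G(16) = mex{1,1} = 0
G(17) = mex{0,0} = 1
G(18) = mex{1,1} = 0
G(19) = mex{0,0} = 1
G(20) = mex{1,1} = 0
G(21) = mex{0,0} = 1
G_A(21) = 1.
Pile B, S = {6, 7, 8, 9}:
n : 0 1 2 3 4 5 6 7 8
G : 0 0 0 0 0 0 1 1 1
G_B(8) = 1.
Combined Grundy value = 1 ⊕ 1 = 0.

0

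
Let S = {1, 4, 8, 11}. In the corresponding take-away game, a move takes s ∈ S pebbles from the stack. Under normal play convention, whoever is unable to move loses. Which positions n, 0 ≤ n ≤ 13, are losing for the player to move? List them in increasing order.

0, 2, 5, 7, 12

G(0) = 0
G(1) = mex{0} = 1
G(2) = mex{1} = 0
G(3) = mex{0} = 1
G(4) = mex{1,0} = 2
G(5) = mex{2,1} = 0
G(6) = mex{0,0} = 1
G(7) = mex{1,1} = 0
G(8) = mex{0,2,0} = 1
G(9) = mex{1,0,1} = 2
G(10) = mex{2,1,0} = 3
G(11) = mex{3,0,1,0} = 2
G(12) = mex{2,1,2,1} = 0
G(13) = mex{0,2,0,0} = 1
P-positions are exactly the n with G(n) = 0.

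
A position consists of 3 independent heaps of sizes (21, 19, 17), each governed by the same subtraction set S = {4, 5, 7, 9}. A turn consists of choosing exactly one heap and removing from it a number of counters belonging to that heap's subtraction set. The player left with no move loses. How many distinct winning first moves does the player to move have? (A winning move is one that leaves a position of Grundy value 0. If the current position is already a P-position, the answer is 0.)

All heaps use S = {4, 5, 7, 9}:
n :  0  1  2  3  4  5  6  7  8  9 10 11 12 13 14 15 16 17 18 19 20 21
G :  0  0  0  0  1  1  1  1  2  2  2  2  3  0  0  0  0  1  1  1  1  2
Heap A: G(21) = 2.
Heap B: G(19) = 1.
Heap C: G(17) = 1.
Combined Grundy value = 2 ⊕ 1 ⊕ 1 = 2.
A winning move leaves total XOR = 0, i.e. changes one component's Grundy value g to g ⊕ X where X is the current total.
Heap A: need g' = 2⊕2 = 0. Options: 21−4→G=1, 21−5→G=0, 21−7→G=0, 21−9→G=3. Hits: 2.
Heap B: need g' = 1⊕2 = 3. Options: 19−4→G=0, 19−5→G=0, 19−7→G=3, 19−9→G=2. Hits: 1.
Heap C: need g' = 1⊕2 = 3. Options: 17−4→G=0, 17−5→G=3, 17−7→G=2, 17−9→G=2. Hits: 1.

4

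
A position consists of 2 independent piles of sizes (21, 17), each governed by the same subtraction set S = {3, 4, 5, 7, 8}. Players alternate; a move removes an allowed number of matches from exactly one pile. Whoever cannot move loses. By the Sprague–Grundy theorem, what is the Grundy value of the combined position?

1

All piles use S = {3, 4, 5, 7, 8}:
n :  0  1  2  3  4  5  6  7  8  9 10 11 12 13 14 15 16 17 18 19 20 21
G :  0  0  0  1  1  1  2  2  2  3  3  0  0  0  1  1  1  2  2  2  3  3
Pile A: G(21) = 3.
Pile B: G(17) = 2.
Combined Grundy value = 3 ⊕ 2 = 1.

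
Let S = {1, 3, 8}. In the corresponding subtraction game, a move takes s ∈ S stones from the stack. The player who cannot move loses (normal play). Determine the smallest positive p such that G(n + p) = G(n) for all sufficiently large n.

11

n :  0  1  2  3  4  5  6  7  8  9 10 11 12 13 14 15 16 17 18 19 20 21 22 23
G :  0  1  0  1  0  1  0  1  2  3  2  0  1  0  1  0  1  0  1  2  3  2  0  1
G(n+11) = G(n) holds for n = 0,…,7 (a full window of length max(S) = 8), so the sequence is purely periodic with period 11.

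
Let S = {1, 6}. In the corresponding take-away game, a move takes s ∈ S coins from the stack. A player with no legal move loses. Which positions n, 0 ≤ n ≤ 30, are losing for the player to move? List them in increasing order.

n :  0  1  2  3  4  5  6  7  8  9 10 11 12 13 14 15 16 17 18 19 20 21 22 23 24 25 26 27 28 29 30
G :  0  1  0  1  0  1  2  0  1  0  1  0  1  2  0  1  0  1  0  1  2  0  1  0  1  0  1  2  0  1  0
P-positions are exactly the n with G(n) = 0.

0, 2, 4, 7, 9, 11, 14, 16, 18, 21, 23, 25, 28, 30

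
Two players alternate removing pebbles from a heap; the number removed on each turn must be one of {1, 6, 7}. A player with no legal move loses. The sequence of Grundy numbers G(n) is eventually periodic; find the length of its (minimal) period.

12

G(0) = 0
G(1) = mex{0} = 1
G(2) = mex{1} = 0
G(3) = mex{0} = 1
G(4) = mex{1} = 0
G(5) = mex{0} = 1
G(6) = mex{1,0} = 2
G(7) = mex{2,1,0} = 3
G(8) = mex{3,0,1} = 2
G(9) = mex{2,1,0} = 3
G(10) = mex{3,0,1} = 2
G(11) = mex{2,1,0} = 3
G(12) = mex{3,2,1} = 0
G(13) = mex{0,3,2} = 1
G(14) = mex{1,2,3} = 0
G(15) = mex{0,3,2} = 1
G(16) = mex{1,2,3} = 0
G(17) = mex{0,3,2} = 1
G(18) = mex{1,0,3} = 2
G(19) = mex{2,1,0} = 3
G(20) = mex{3,0,1} = 2
G(21) = mex{2,1,0} = 3
G(22) = mex{3,0,1} = 2
G(23) = mex{2,1,0} = 3
G(24) = mex{3,2,1} = 0
G(25) = mex{0,3,2} = 1
G(n+12) = G(n) holds for n = 0,…,6 (a full window of length max(S) = 7), so the sequence is purely periodic with period 12.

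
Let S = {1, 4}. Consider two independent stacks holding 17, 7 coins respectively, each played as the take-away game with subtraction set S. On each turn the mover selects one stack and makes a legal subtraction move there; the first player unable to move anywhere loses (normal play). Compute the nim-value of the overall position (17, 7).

All stacks use S = {1, 4}:
n :  0  1  2  3  4  5  6  7  8  9 10 11 12 13 14 15 16 17
G :  0  1  0  1  2  0  1  0  1  2  0  1  0  1  2  0  1  0
Stack A: G(17) = 0.
Stack B: G(7) = 0.
Combined Grundy value = 0 ⊕ 0 = 0.

0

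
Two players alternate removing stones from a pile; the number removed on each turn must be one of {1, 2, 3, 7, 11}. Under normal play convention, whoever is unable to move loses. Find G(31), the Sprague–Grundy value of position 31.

G(0) = 0
G(1) = mex{0} = 1
G(2) = mex{1,0} = 2
G(3) = mex{2,1,0} = 3
G(4) = mex{3,2,1} = 0
G(5) = mex{0,3,2} = 1
G(6) = mex{1,0,3} = 2
G(7) = mex{2,1,0,0} = 3
G(8) = mex{3,2,1,1} = 0
G(9) = mex{0,3,2,2} = 1
G(10) = mex{1,0,3,3} = 2
G(11) = mex{2,1,0,0,0} = 3
G(12) = mex{3,2,1,1,1} = 0
G(13) = mex{0,3,2,2,2} = 1
G(14) = mex{1,0,3,3,3} = 2
G(15) = mex{2,1,0,0,0} = 3
G(16) = mex{3,2,1,1,1} = 0
G(17) = mex{0,3,2,2,2} = 1
G(18) = mex{1,0,3,3,3} = 2
G(19) = mex{2,1,0,0,0} = 3
G(20) = mex{3,2,1,1,1} = 0
G(21) = mex{0,3,2,2,2} = 1
G(22) = mex{1,0,3,3,3} = 2
G(23) = mex{2,1,0,0,0} = 3
G(24) = mex{3,2,1,1,1} = 0
G(25) = mex{0,3,2,2,2} = 1
G(26) = mex{1,0,3,3,3} = 2
G(27) = mex{2,1,0,0,0} = 3
G(28) = mex{3,2,1,1,1} = 0
G(29) = mex{0,3,2,2,2} = 1
G(30) = mex{1,0,3,3,3} = 2
G(31) = mex{2,1,0,0,0} = 3

3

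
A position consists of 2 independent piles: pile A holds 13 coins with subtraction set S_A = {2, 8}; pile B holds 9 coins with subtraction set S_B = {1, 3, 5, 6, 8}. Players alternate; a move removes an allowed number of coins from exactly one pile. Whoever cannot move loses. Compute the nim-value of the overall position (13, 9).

Pile A, S = {2, 8}:
G(0) = 0
G(1) = mex{} = 0
G(2) = mex{0} = 1
G(3) = mex{0} = 1
G(4) = mex{1} = 0
G(5) = mex{1} = 0
G(6) = mex{0} = 1
G(7) = mex{0} = 1
G(8) = mex{1,0} = 2
G(9) = mex{1,0} = 2
G(10) = mex{2,1} = 0
G(11) = mex{2,1} = 0
G(12) = mex{0,0} = 1
G(13) = mex{0,0} = 1
G_A(13) = 1.
Pile B, S = {1, 3, 5, 6, 8}:
n : 0 1 2 3 4 5 6 7 8 9
G : 0 1 0 1 0 1 2 3 2 3
G_B(9) = 3.
Combined Grundy value = 1 ⊕ 3 = 2.

2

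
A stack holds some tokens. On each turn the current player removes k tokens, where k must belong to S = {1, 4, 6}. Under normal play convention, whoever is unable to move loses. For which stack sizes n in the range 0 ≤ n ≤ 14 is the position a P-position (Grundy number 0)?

G(0) = 0
G(1) = mex{0} = 1
G(2) = mex{1} = 0
G(3) = mex{0} = 1
G(4) = mex{1,0} = 2
G(5) = mex{2,1} = 0
G(6) = mex{0,0,0} = 1
G(7) = mex{1,1,1} = 0
G(8) = mex{0,2,0} = 1
G(9) = mex{1,0,1} = 2
G(10) = mex{2,1,2} = 0
G(11) = mex{0,0,0} = 1
G(12) = mex{1,1,1} = 0
G(13) = mex{0,2,0} = 1
G(14) = mex{1,0,1} = 2
P-positions are exactly the n with G(n) = 0.

0, 2, 5, 7, 10, 12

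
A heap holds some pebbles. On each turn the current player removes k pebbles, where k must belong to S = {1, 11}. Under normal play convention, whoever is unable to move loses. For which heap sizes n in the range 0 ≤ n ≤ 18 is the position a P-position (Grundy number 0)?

n :  0  1  2  3  4  5  6  7  8  9 10 11 12 13 14 15 16 17 18
G :  0  1  0  1  0  1  0  1  0  1  0  1  0  1  0  1  0  1  0
P-positions are exactly the n with G(n) = 0.

0, 2, 4, 6, 8, 10, 12, 14, 16, 18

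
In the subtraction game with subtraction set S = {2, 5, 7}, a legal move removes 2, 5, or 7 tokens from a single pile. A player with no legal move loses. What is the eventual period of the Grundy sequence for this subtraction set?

n :  0  1  2  3  4  5  6  7  8  9 10 11 12 13 14 15 16 17 18 19 20 21 22 23 24 25 26 27 28 29 30 31 32 33 34 35 36 37 38 39 40 41 42 43 44 45
G :  0  0  1  1  0  2  1  3  2  2  0  3  1  0  0  1  1  2  2  3  3  2  0  0  1  1  0  2  1  3  2  2  0  3  1  0  0  1  1  2  2  3  3  2  0  0
G(n+22) = G(n) holds for n = 0,…,6 (a full window of length max(S) = 7), so the sequence is purely periodic with period 22.

22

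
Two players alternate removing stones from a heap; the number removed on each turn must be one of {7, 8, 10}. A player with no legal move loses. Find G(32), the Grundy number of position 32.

G(0) = 0
G(1) = mex{} = 0
G(2) = mex{} = 0
G(3) = mex{} = 0
G(4) = mex{} = 0
G(5) = mex{} = 0
G(6) = mex{} = 0
G(7) = mex{0} = 1
G(8) = mex{0,0} = 1
G(9) = mex{0,0} = 1
G(10) = mex{0,0,0} = 1
G(11) = mex{0,0,0} = 1
G(12) = mex{0,0,0} = 1
G(13) = mex{0,0,0} = 1
G(14) = mex{1,0,0} = 2
G(15) = mex{1,1,0} = 2
G(16) = mex{1,1,0} = 2
G(17) = mex{1,1,1} = 0
G(18) = mex{1,1,1} = 0
G(19) = mex{1,1,1} = 0
G(20) = mex{1,1,1} = 0
G(21) = mex{2,1,1} = 0
G(22) = mex{2,2,1} = 0
G(23) = mex{2,2,1} = 0
G(24) = mex{0,2,2} = 1
G(25) = mex{0,0,2} = 1
G(26) = mex{0,0,2} = 1
G(27) = mex{0,0,0} = 1
G(28) = mex{0,0,0} = 1
G(29) = mex{0,0,0} = 1
G(30) = mex{0,0,0} = 1
G(31) = mex{1,0,0} = 2
G(32) = mex{1,1,0} = 2

2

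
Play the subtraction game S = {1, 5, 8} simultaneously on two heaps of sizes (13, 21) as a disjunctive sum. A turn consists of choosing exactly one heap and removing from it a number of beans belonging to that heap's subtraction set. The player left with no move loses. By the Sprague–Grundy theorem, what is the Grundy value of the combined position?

All heaps use S = {1, 5, 8}:
n :  0  1  2  3  4  5  6  7  8  9 10 11 12 13 14 15 16 17 18 19 20 21
G :  0  1  0  1  0  1  0  1  2  3  2  3  2  0  1  0  1  0  1  0  1  2
Heap A: G(13) = 0.
Heap B: G(21) = 2.
Combined Grundy value = 0 ⊕ 2 = 2.

2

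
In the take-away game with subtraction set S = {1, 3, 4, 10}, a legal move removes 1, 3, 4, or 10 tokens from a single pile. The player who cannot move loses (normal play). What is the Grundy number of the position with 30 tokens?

n :  0  1  2  3  4  5  6  7  8  9 10 11 12 13 14 15 16 17 18 19 20 21 22 23 24 25 26 27 28 29 30
G :  0  1  0  1  2  3  2  0  1  0  1  2  3  2  0  1  0  1  2  3  2  0  1  0  1  2  3  2  0  1  0

0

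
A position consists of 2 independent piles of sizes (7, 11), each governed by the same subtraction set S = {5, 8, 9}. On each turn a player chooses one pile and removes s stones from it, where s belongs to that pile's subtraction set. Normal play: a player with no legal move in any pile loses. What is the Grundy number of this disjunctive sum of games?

All piles use S = {5, 8, 9}:
n :  0  1  2  3  4  5  6  7  8  9 10 11
G :  0  0  0  0  0  1  1  1  1  1  2  2
Pile A: G(7) = 1.
Pile B: G(11) = 2.
Combined Grundy value = 1 ⊕ 2 = 3.

3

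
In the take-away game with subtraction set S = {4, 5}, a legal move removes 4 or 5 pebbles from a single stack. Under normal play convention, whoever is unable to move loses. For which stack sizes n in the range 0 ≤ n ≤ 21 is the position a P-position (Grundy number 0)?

G(0) = 0
G(1) = mex{} = 0
G(2) = mex{} = 0
G(3) = mex{} = 0
G(4) = mex{0} = 1
G(5) = mex{0,0} = 1
G(6) = mex{0,0} = 1
G(7) = mex{0,0} = 1
G(8) = mex{1,0} = 2
G(9) = mex{1,1} = 0
G(10) = mex{1,1} = 0
G(11) = mex{1,1} = 0
G(12) = mex{2,1} = 0
G(13) = mex{0,2} = 1
G(14) = mex{0,0} = 1
G(15) = mex{0,0} = 1
G(16) = mex{0,0} = 1
G(17) = mex{1,0} = 2
G(18) = mex{1,1} = 0
G(19) = mex{1,1} = 0
G(20) = mex{1,1} = 0
G(21) = mex{2,1} = 0
P-positions are exactly the n with G(n) = 0.

0, 1, 2, 3, 9, 10, 11, 12, 18, 19, 20, 21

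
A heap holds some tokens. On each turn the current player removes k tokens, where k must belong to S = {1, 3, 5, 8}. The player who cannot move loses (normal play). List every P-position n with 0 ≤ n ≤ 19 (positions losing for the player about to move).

0, 2, 4, 6, 13, 15, 17, 19

G(0) = 0
G(1) = mex{0} = 1
G(2) = mex{1} = 0
G(3) = mex{0,0} = 1
G(4) = mex{1,1} = 0
G(5) = mex{0,0,0} = 1
G(6) = mex{1,1,1} = 0
G(7) = mex{0,0,0} = 1
G(8) = mex{1,1,1,0} = 2
G(9) = mex{2,0,0,1} = 3
G(10) = mex{3,1,1,0} = 2
G(11) = mex{2,2,0,1} = 3
G(12) = mex{3,3,1,0} = 2
G(13) = mex{2,2,2,1} = 0
G(14) = mex{0,3,3,0} = 1
G(15) = mex{1,2,2,1} = 0
G(16) = mex{0,0,3,2} = 1
G(17) = mex{1,1,2,3} = 0
G(18) = mex{0,0,0,2} = 1
G(19) = mex{1,1,1,3} = 0
P-positions are exactly the n with G(n) = 0.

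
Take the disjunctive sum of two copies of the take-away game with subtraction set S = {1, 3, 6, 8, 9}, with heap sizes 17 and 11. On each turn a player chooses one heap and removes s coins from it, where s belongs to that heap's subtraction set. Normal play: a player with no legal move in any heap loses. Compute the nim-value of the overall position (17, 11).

All heaps use S = {1, 3, 6, 8, 9}:
n :  0  1  2  3  4  5  6  7  8  9 10 11 12 13 14 15 16 17
G :  0  1  0  1  0  1  2  3  2  3  2  3  4  5  0  1  0  1
Heap A: G(17) = 1.
Heap B: G(11) = 3.
Combined Grundy value = 1 ⊕ 3 = 2.

2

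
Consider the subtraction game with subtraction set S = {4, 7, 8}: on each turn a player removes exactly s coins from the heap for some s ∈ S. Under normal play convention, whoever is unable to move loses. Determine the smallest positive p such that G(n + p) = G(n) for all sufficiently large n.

12

n :  0  1  2  3  4  5  6  7  8  9 10 11 12 13 14 15 16 17 18 19 20 21 22 23 24 25
G :  0  0  0  0  1  1  1  1  2  2  2  2  0  0  0  0  1  1  1  1  2  2  2  2  0  0
G(n+12) = G(n) holds for n = 0,…,7 (a full window of length max(S) = 8), so the sequence is purely periodic with period 12.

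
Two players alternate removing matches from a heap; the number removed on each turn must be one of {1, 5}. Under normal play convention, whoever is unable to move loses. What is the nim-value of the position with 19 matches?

G(0) = 0
G(1) = mex{0} = 1
G(2) = mex{1} = 0
G(3) = mex{0} = 1
G(4) = mex{1} = 0
G(5) = mex{0,0} = 1
G(6) = mex{1,1} = 0
G(7) = mex{0,0} = 1
G(8) = mex{1,1} = 0
G(9) = mex{0,0} = 1
G(10) = mex{1,1} = 0
G(11) = mex{0,0} = 1
G(12) = mex{1,1} = 0
G(13) = mex{0,0} = 1
G(14) = mex{1,1} = 0
G(15) = mex{0,0} = 1
G(16) = mex{1,1} = 0
G(17) = mex{0,0} = 1
G(18) = mex{1,1} = 0
G(19) = mex{0,0} = 1

1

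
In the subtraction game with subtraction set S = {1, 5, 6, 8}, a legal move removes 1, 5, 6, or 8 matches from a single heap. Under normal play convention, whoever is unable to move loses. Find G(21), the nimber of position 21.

2

G(0) = 0
G(1) = mex{0} = 1
G(2) = mex{1} = 0
G(3) = mex{0} = 1
G(4) = mex{1} = 0
G(5) = mex{0,0} = 1
G(6) = mex{1,1,0} = 2
G(7) = mex{2,0,1} = 3
G(8) = mex{3,1,0,0} = 2
G(9) = mex{2,0,1,1} = 3
G(10) = mex{3,1,0,0} = 2
G(11) = mex{2,2,1,1} = 0
G(12) = mex{0,3,2,0} = 1
G(13) = mex{1,2,3,1} = 0
G(14) = mex{0,3,2,2} = 1
G(15) = mex{1,2,3,3} = 0
G(16) = mex{0,0,2,2} = 1
G(17) = mex{1,1,0,3} = 2
G(18) = mex{2,0,1,2} = 3
G(19) = mex{3,1,0,0} = 2
G(20) = mex{2,0,1,1} = 3
G(21) = mex{3,1,0,0} = 2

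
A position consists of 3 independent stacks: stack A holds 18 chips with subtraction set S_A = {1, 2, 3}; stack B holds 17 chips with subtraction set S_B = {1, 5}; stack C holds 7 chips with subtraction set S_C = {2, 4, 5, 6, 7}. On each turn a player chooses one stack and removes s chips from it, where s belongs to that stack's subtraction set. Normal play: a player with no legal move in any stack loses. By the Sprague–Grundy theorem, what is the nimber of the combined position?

Stack A, S = {1, 2, 3}:
n :  0  1  2  3  4  5  6  7  8  9 10 11 12 13 14 15 16 17 18
G :  0  1  2  3  0  1  2  3  0  1  2  3  0  1  2  3  0  1  2
G_A(18) = 2.
Stack B, S = {1, 5}:
G(0) = 0
G(1) = mex{0} = 1
G(2) = mex{1} = 0
G(3) = mex{0} = 1
G(4) = mex{1} = 0
G(5) = mex{0,0} = 1
G(6) = mex{1,1} = 0
G(7) = mex{0,0} = 1
G(8) = mex{1,1} = 0
G(9) = mex{0,0} = 1
G(10) = mex{1,1} = 0
G(11) = mex{0,0} = 1
G(12) = mex{1,1} = 0
G(13) = mex{0,0} = 1
G(14) = mex{1,1} = 0
G(15) = mex{0,0} = 1
G(16) = mex{1,1} = 0
G(17) = mex{0,0} = 1
G_B(17) = 1.
Stack C, S = {2, 4, 5, 6, 7}:
G(0) = 0
G(1) = mex{} = 0
G(2) = mex{0} = 1
G(3) = mex{0} = 1
G(4) = mex{1,0} = 2
G(5) = mex{1,0,0} = 2
G(6) = mex{2,1,0,0} = 3
G(7) = mex{2,1,1,0,0} = 3
G_C(7) = 3.
Combined Grundy value = 2 ⊕ 1 ⊕ 3 = 0.

0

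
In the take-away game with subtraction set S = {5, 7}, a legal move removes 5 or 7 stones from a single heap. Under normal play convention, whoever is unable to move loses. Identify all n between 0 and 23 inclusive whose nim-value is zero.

n :  0  1  2  3  4  5  6  7  8  9 10 11 12 13 14 15 16 17 18 19 20 21 22 23
G :  0  0  0  0  0  1  1  1  1  1  2  2  0  0  0  0  0  1  1  1  1  1  2  2
P-positions are exactly the n with G(n) = 0.

0, 1, 2, 3, 4, 12, 13, 14, 15, 16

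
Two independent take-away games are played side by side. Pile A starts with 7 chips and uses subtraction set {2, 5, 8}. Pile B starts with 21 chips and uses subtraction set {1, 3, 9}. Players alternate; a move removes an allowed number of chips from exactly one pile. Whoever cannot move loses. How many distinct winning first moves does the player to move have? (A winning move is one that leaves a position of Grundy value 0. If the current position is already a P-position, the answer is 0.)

4

Pile A, S = {2, 5, 8}:
G(0) = 0
G(1) = mex{} = 0
G(2) = mex{0} = 1
G(3) = mex{0} = 1
G(4) = mex{1} = 0
G(5) = mex{1,0} = 2
G(6) = mex{0,0} = 1
G(7) = mex{2,1} = 0
G_A(7) = 0.
Pile B, S = {1, 3, 9}:
G(0) = 0
G(1) = mex{0} = 1
G(2) = mex{1} = 0
G(3) = mex{0,0} = 1
G(4) = mex{1,1} = 0
G(5) = mex{0,0} = 1
G(6) = mex{1,1} = 0
G(7) = mex{0,0} = 1
G(8) = mex{1,1} = 0
G(9) = mex{0,0,0} = 1
G(10) = mex{1,1,1} = 0
G(11) = mex{0,0,0} = 1
G(12) = mex{1,1,1} = 0
G(13) = mex{0,0,0} = 1
G(14) = mex{1,1,1} = 0
G(15) = mex{0,0,0} = 1
G(16) = mex{1,1,1} = 0
G(17) = mex{0,0,0} = 1
G(18) = mex{1,1,1} = 0
G(19) = mex{0,0,0} = 1
G(20) = mex{1,1,1} = 0
G(21) = mex{0,0,0} = 1
G_B(21) = 1.
Combined Grundy value = 0 ⊕ 1 = 1.
A winning move leaves total XOR = 0, i.e. changes one component's Grundy value g to g ⊕ X where X is the current total.
Pile A: need g' = 0⊕1 = 1. Options: 7−2→G=2, 7−5→G=1. Hits: 1.
Pile B: need g' = 1⊕1 = 0. Options: 21−1→G=0, 21−3→G=0, 21−9→G=0. Hits: 3.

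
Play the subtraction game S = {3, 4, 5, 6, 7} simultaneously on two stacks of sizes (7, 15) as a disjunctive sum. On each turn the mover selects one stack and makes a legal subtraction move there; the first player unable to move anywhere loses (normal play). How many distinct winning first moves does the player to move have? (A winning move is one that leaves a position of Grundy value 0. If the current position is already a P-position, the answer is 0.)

All stacks use S = {3, 4, 5, 6, 7}:
G(0) = 0
G(1) = mex{} = 0
G(2) = mex{} = 0
G(3) = mex{0} = 1
G(4) = mex{0,0} = 1
G(5) = mex{0,0,0} = 1
G(6) = mex{1,0,0,0} = 2
G(7) = mex{1,1,0,0,0} = 2
G(8) = mex{1,1,1,0,0} = 2
G(9) = mex{2,1,1,1,0} = 3
G(10) = mex{2,2,1,1,1} = 0
G(11) = mex{2,2,2,1,1} = 0
G(12) = mex{3,2,2,2,1} = 0
G(13) = mex{0,3,2,2,2} = 1
G(14) = mex{0,0,3,2,2} = 1
G(15) = mex{0,0,0,3,2} = 1
Stack A: G(7) = 2.
Stack B: G(15) = 1.
Combined Grundy value = 2 ⊕ 1 = 3.
A winning move leaves total XOR = 0, i.e. changes one component's Grundy value g to g ⊕ X where X is the current total.
Stack A: need g' = 2⊕3 = 1. Options: 7−3→G=1, 7−4→G=1, 7−5→G=0, 7−6→G=0, 7−7→G=0. Hits: 2.
Stack B: need g' = 1⊕3 = 2. Options: 15−3→G=0, 15−4→G=0, 15−5→G=0, 15−6→G=3, 15−7→G=2. Hits: 1.

3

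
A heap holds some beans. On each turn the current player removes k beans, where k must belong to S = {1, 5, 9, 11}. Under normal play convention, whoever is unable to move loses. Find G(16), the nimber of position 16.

n :  0  1  2  3  4  5  6  7  8  9 10 11 12 13 14 15 16
G :  0  1  0  1  0  1  0  1  0  1  0  1  0  1  0  1  0

0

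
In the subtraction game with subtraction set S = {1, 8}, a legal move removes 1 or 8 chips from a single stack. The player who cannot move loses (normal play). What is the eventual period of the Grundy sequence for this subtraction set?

G(0) = 0
G(1) = mex{0} = 1
G(2) = mex{1} = 0
G(3) = mex{0} = 1
G(4) = mex{1} = 0
G(5) = mex{0} = 1
G(6) = mex{1} = 0
G(7) = mex{0} = 1
G(8) = mex{1,0} = 2
G(9) = mex{2,1} = 0
G(10) = mex{0,0} = 1
G(11) = mex{1,1} = 0
G(12) = mex{0,0} = 1
G(13) = mex{1,1} = 0
G(14) = mex{0,0} = 1
G(15) = mex{1,1} = 0
G(16) = mex{0,2} = 1
G(17) = mex{1,0} = 2
G(18) = mex{2,1} = 0
G(19) = mex{0,0} = 1
G(n+9) = G(n) holds for n = 0,…,7 (a full window of length max(S) = 8), so the sequence is purely periodic with period 9.

9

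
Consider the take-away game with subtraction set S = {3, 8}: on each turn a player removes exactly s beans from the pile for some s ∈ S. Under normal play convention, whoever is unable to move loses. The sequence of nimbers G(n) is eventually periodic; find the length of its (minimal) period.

G(0) = 0
G(1) = mex{} = 0
G(2) = mex{} = 0
G(3) = mex{0} = 1
G(4) = mex{0} = 1
G(5) = mex{0} = 1
G(6) = mex{1} = 0
G(7) = mex{1} = 0
G(8) = mex{1,0} = 2
G(9) = mex{0,0} = 1
G(10) = mex{0,0} = 1
G(11) = mex{2,1} = 0
G(12) = mex{1,1} = 0
G(13) = mex{1,1} = 0
G(14) = mex{0,0} = 1
G(15) = mex{0,0} = 1
G(16) = mex{0,2} = 1
G(17) = mex{1,1} = 0
G(18) = mex{1,1} = 0
G(19) = mex{1,0} = 2
G(20) = mex{0,0} = 1
G(21) = mex{0,0} = 1
G(22) = mex{2,1} = 0
G(23) = mex{1,1} = 0
G(n+11) = G(n) holds for n = 0,…,7 (a full window of length max(S) = 8), so the sequence is purely periodic with period 11.

11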